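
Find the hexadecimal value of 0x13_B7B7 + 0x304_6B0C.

0x31822C3

Add column by column in base 16, right to left:
  7+C = 3 carry 1
  B+0+1 = C
  7+B = 2 carry 1
  B+6+1 = 2 carry 1
  3+4+1 = 8
  1+0 = 1
  0+3 = 3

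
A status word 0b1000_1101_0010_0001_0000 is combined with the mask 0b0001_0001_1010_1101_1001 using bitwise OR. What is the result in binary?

0b10011101101011011001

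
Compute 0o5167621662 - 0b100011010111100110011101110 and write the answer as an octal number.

0o4534653304

0b100011010111100110011101110 = 0o432746356 in octal.
Subtract column by column in base 8:
  2-6 → 4 (borrow)
  6-5-1 → 0
  6-3 → 3
  1-6 → 3 (borrow)
  2-4-1 → 5 (borrow)
  6-7-1 → 6 (borrow)
  7-2-1 → 4
  6-3 → 3
  1-4 → 5 (borrow)
  5-0-1 → 4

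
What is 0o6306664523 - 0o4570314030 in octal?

Subtract column by column in base 8:
  3-0 → 3
  2-3 → 7 (borrow)
  5-0-1 → 4
  4-4 → 0
  6-1 → 5
  6-3 → 3
  6-0 → 6
  0-7 → 1 (borrow)
  3-5-1 → 5 (borrow)
  6-4-1 → 1

0o1516350473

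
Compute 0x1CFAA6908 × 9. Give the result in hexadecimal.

0x104CFDB148

Multiply each base-16 digit by 9, carrying:
  8×9 = 72 → write 8 carry 4
  0×9+4 = 4 → write 4
  9×9 = 81 → write 1 carry 5
  6×9+5 = 59 → write B carry 3
  A×9+3 = 93 → write D carry 5
  A×9+5 = 95 → write F carry 5
  F×9+5 = 140 → write C carry 8
  C×9+8 = 116 → write 4 carry 7
  1×9+7 = 16 → write 0 carry 1
  remaining carry: 1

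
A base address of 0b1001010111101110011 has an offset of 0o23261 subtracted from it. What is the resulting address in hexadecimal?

0x488C2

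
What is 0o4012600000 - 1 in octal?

The trailing 5 digits are 0, so subtracting 1 borrows through: they become 7 and the next digit up decrements.

0o4012577777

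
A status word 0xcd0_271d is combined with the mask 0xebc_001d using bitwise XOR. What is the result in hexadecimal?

0x26c2700

XOR each hex digit independently (no carries):
  c^e=2, d^b=6, 0^c=c, 2^0=2, 7^0=7, 1^1=0, d^d=0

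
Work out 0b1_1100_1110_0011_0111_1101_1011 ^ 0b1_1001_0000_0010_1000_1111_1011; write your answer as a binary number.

0b0010111100001111100100000

XOR bit by bit (1 where the bits differ):
  1110011100011011111011011
^ 1100100000010100011111011
= 0010111100001111100100000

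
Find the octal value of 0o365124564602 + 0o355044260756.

Add column by column in base 8, right to left:
  2+6 = 0 carry 1
  0+5+1 = 6
  6+7 = 5 carry 1
  4+0+1 = 5
  6+6 = 4 carry 1
  5+2+1 = 0 carry 1
  4+4+1 = 1 carry 1
  2+4+1 = 7
  1+0 = 1
  5+5 = 2 carry 1
  6+5+1 = 4 carry 1
  3+3+1 = 7

0o742171045560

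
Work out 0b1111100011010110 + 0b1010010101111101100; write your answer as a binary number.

0b1100010010011000010

Add column by column in base 2, right to left:
  0+0 = 0
  1+0 = 1
  1+1 = 0 carry 1
  0+1+1 = 0 carry 1
  1+0+1 = 0 carry 1
  0+1+1 = 0 carry 1
  1+1+1 = 1 carry 1
  1+1+1 = 1 carry 1
  0+1+1 = 0 carry 1
  0+1+1 = 0 carry 1
  0+0+1 = 1
  1+1 = 0 carry 1
  1+0+1 = 0 carry 1
  1+1+1 = 1 carry 1
  1+0+1 = 0 carry 1
  1+0+1 = 0 carry 1
  0+1+1 = 0 carry 1
  0+0+1 = 1
  0+1 = 1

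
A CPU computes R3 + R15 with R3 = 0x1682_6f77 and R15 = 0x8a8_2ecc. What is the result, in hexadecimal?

0x1f2a9e43

Add column by column in base 16, right to left:
  7+c = 3 carry 1
  7+c+1 = 4 carry 1
  f+e+1 = e carry 1
  6+2+1 = 9
  2+8 = a
  8+a = 2 carry 1
  6+8+1 = f
  1+0 = 1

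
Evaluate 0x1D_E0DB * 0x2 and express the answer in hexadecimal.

0x3BC1B6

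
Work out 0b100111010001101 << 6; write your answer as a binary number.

Left shift by 6: append 6 zero bits.

0b100111010001101000000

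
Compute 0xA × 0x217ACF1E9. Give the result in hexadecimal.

Multiply each base-16 digit by 10, carrying:
  9×10 = 90 → write A carry 5
  E×10+5 = 145 → write 1 carry 9
  1×10+9 = 19 → write 3 carry 1
  F×10+1 = 151 → write 7 carry 9
  C×10+9 = 129 → write 1 carry 8
  A×10+8 = 108 → write C carry 6
  7×10+6 = 76 → write C carry 4
  1×10+4 = 14 → write E
  2×10 = 20 → write 4 carry 1
  remaining carry: 1

0x14ECC1731A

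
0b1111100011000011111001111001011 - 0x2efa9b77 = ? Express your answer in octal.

0b1111100011000011111001111001011 = 0o17430371713 in octal.
0x2efa9b77 = 0o5676515567 in octal.
Subtract column by column in base 8:
  3-7 → 4 (borrow)
  1-6-1 → 2 (borrow)
  7-5-1 → 1
  1-5 → 4 (borrow)
  7-1-1 → 5
  3-5 → 6 (borrow)
  0-6-1 → 1 (borrow)
  3-7-1 → 3 (borrow)
  4-6-1 → 5 (borrow)
  7-5-1 → 1
  1-0 → 1

0o11531654124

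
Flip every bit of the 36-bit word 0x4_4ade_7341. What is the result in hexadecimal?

0xbb5218cbe

Each hex digit d becomes f−d:
  4→b, 4→b, a→5, d→2, e→1, 7→8, 3→c, 4→b, 1→e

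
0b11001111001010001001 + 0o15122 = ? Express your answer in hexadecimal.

0b11001111001010001001 = 0xCF289 in hexadecimal.
0o15122 = 0x1A52 in hexadecimal.
Add column by column in base 16, right to left:
  9+2 = B
  8+5 = D
  2+A = C
  F+1 = 0 carry 1
  C+0+1 = D

0xD0CDB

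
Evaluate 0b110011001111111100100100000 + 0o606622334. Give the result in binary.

0b1100100000110001110111111100

0o606622334 = 0b110000110110010010011011100 in binary.
Add column by column in base 2, right to left:
  0+0 = 0
  0+0 = 0
  0+1 = 1
  0+1 = 1
  0+1 = 1
  1+0 = 1
  0+1 = 1
  0+1 = 1
  1+0 = 1
  0+0 = 0
  0+1 = 1
  1+0 = 1
  1+0 = 1
  1+1 = 0 carry 1
  1+0+1 = 0 carry 1
  1+0+1 = 0 carry 1
  1+1+1 = 1 carry 1
  1+1+1 = 1 carry 1
  1+0+1 = 0 carry 1
  0+1+1 = 0 carry 1
  0+1+1 = 0 carry 1
  1+0+1 = 0 carry 1
  1+0+1 = 0 carry 1
  0+0+1 = 1
  0+0 = 0
  1+1 = 0 carry 1
  1+1+1 = 1 carry 1
  final carry 1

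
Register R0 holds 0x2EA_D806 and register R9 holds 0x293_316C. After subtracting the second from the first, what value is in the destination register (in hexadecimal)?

0x57A69A

Subtract column by column in base 16:
  6-C → A (borrow)
  0-6-1 → 9 (borrow)
  8-1-1 → 6
  D-3 → A
  A-3 → 7
  E-9 → 5
  2-2 → 0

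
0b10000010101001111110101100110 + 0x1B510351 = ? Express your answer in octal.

0b10000010101001111110101100110 = 0o2025176546 in octal.
0x1B510351 = 0o3324201521 in octal.
Add column by column in base 8, right to left:
  6+1 = 7
  4+2 = 6
  5+5 = 2 carry 1
  6+1+1 = 0 carry 1
  7+0+1 = 0 carry 1
  1+2+1 = 4
  5+4 = 1 carry 1
  2+2+1 = 5
  0+3 = 3
  2+3 = 5

0o5351400267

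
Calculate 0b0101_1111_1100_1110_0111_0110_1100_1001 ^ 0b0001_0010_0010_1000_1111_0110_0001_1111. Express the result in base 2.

0b01001101111001101000000011010110

XOR bit by bit (1 where the bits differ):
  01011111110011100111011011001001
^ 00010010001010001111011000011111
= 01001101111001101000000011010110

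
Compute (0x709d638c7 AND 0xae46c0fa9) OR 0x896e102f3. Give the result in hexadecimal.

0xa96e50af3

0x709d638c7 AND 0xae46c0fa9 = 0x200440881.
Then OR with 0x896e102f3.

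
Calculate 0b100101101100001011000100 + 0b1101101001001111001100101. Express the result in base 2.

Add column by column in base 2, right to left:
  0+1 = 1
  0+0 = 0
  1+1 = 0 carry 1
  0+0+1 = 1
  0+0 = 0
  0+1 = 1
  1+1 = 0 carry 1
  1+0+1 = 0 carry 1
  0+0+1 = 1
  1+1 = 0 carry 1
  0+1+1 = 0 carry 1
  0+1+1 = 0 carry 1
  0+1+1 = 0 carry 1
  0+0+1 = 1
  1+0 = 1
  1+1 = 0 carry 1
  0+0+1 = 1
  1+0 = 1
  1+1 = 0 carry 1
  0+0+1 = 1
  1+1 = 0 carry 1
  0+1+1 = 0 carry 1
  0+0+1 = 1
  1+1 = 0 carry 1
  0+1+1 = 0 carry 1
  final carry 1

0b10010010110110000100101001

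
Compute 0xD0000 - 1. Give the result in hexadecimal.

0xCFFFF

The trailing 4 digits are 0, so subtracting 1 borrows through: they become F and the next digit up decrements.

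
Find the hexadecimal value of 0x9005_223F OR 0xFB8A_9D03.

0xFB8FBF3F

OR each hex digit independently (no carries):
  9|F=F, 0|B=B, 0|8=8, 5|A=F, 2|9=B, 2|D=F, 3|0=3, F|3=F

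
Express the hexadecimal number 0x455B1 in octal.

Expand each hex digit to 4 bits: 4=0100 5=0101 5=0101 B=1011 1=0001.
Group the bits in threes: 001 000 101 010 110 110 001 → 1052661.

0o1052661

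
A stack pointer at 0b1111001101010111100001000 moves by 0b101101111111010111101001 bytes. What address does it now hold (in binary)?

0b10100111101010010011110001

Add column by column in base 2, right to left:
  0+1 = 1
  0+0 = 0
  0+0 = 0
  1+1 = 0 carry 1
  0+0+1 = 1
  0+1 = 1
  0+1 = 1
  0+1 = 1
  1+1 = 0 carry 1
  1+0+1 = 0 carry 1
  1+1+1 = 1 carry 1
  1+0+1 = 0 carry 1
  0+1+1 = 0 carry 1
  1+1+1 = 1 carry 1
  0+1+1 = 0 carry 1
  1+1+1 = 1 carry 1
  0+1+1 = 0 carry 1
  1+1+1 = 1 carry 1
  1+1+1 = 1 carry 1
  0+0+1 = 1
  0+1 = 1
  1+1 = 0 carry 1
  1+0+1 = 0 carry 1
  1+1+1 = 1 carry 1
  1+0+1 = 0 carry 1
  final carry 1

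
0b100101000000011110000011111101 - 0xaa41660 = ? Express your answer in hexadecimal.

0b100101000000011110000011111101 = 0x2501e0fd in hexadecimal.
Subtract column by column in base 16:
  d-0 → d
  f-6 → 9
  0-6 → a (borrow)
  e-1-1 → c
  1-4 → d (borrow)
  0-a-1 → 5 (borrow)
  5-a-1 → a (borrow)
  2-0-1 → 1

0x1a5dca9d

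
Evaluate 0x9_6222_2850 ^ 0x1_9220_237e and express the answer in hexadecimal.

XOR each hex digit independently (no carries):
  9^1=8, 6^9=f, 2^2=0, 2^2=0, 2^0=2, 2^2=0, 8^3=b, 5^7=2, 0^e=e

0x8f0020b2e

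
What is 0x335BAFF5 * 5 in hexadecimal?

0x100CA6FC9

Multiply each base-16 digit by 5, carrying:
  5×5 = 25 → write 9 carry 1
  F×5+1 = 76 → write C carry 4
  F×5+4 = 79 → write F carry 4
  A×5+4 = 54 → write 6 carry 3
  B×5+3 = 58 → write A carry 3
  5×5+3 = 28 → write C carry 1
  3×5+1 = 16 → write 0 carry 1
  3×5+1 = 16 → write 0 carry 1
  remaining carry: 1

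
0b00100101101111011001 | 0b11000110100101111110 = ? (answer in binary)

OR bit by bit (1 where either bit is 1):
  00100101101111011001
| 11000110100101111110
= 11100111101111111111

0b11100111101111111111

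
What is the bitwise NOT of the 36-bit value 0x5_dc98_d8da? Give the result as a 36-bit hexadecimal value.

Each hex digit d becomes f−d:
  5→a, d→2, c→3, 9→6, 8→7, d→2, 8→7, d→2, a→5

0xa23672725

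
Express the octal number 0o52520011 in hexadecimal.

0xAAA009

Each octal digit is 3 bits: 5=101 2=010 5=101 2=010 0=000 0=000 1=001 1=001.
Group the bits into nibbles: 1010 1010 1010 0000 0000 1001 → AAA009.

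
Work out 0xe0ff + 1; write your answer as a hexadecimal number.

The trailing 2 digits are F (max in base 16), so adding 1 cascades: they roll to 0 and the next digit up increments.

0xe100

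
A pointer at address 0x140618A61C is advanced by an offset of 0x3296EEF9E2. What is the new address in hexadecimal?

0x469D079FFE

Add column by column in base 16, right to left:
  C+2 = E
  1+E = F
  6+9 = F
  A+F = 9 carry 1
  8+E+1 = 7 carry 1
  1+E+1 = 0 carry 1
  6+6+1 = D
  0+9 = 9
  4+2 = 6
  1+3 = 4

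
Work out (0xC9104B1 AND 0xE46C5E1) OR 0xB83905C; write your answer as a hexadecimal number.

0xF8394FD

0xC9104B1 AND 0xE46C5E1 = 0xC0004A1.
Then OR with 0xB83905C.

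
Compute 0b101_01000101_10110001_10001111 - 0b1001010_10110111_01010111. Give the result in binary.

0b100111110101111101000111000

Subtract column by column in base 2:
  1-1 → 0
  1-1 → 0
  1-1 → 0
  1-0 → 1
  0-1 → 1 (borrow)
  0-0-1 → 1 (borrow)
  0-1-1 → 0 (borrow)
  1-0-1 → 0
  1-1 → 0
  0-1 → 1 (borrow)
  0-1-1 → 0 (borrow)
  0-0-1 → 1 (borrow)
  1-1-1 → 1 (borrow)
  1-1-1 → 1 (borrow)
  0-0-1 → 1 (borrow)
  1-1-1 → 1 (borrow)
  1-0-1 → 0
  0-1 → 1 (borrow)
  1-0-1 → 0
  0-1 → 1 (borrow)
  0-0-1 → 1 (borrow)
  0-0-1 → 1 (borrow)
  1-1-1 → 1 (borrow)
  0-0-1 → 1 (borrow)
  1-0-1 → 0
  0-0 → 0
  1-0 → 1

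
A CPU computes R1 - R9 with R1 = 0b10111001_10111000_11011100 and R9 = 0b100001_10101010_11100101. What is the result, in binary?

0b100110000000110111110111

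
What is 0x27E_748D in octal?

Expand each hex digit to 4 bits: 2=0010 7=0111 E=1110 7=0111 4=0100 8=1000 D=1101.
Group the bits in threes: 010 011 111 100 111 010 010 001 101 → 237472215.

0o237472215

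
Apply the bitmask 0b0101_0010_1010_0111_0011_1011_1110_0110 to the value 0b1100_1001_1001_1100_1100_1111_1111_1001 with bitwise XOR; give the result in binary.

XOR bit by bit (1 where the bits differ):
  11001001100111001100111111111001
^ 01010010101001110011101111100110
= 10011011001110111111010000011111

0b10011011001110111111010000011111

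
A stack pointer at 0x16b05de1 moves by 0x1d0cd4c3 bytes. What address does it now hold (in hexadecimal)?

0x33bd32a4

Add column by column in base 16, right to left:
  1+3 = 4
  e+c = a carry 1
  d+4+1 = 2 carry 1
  5+d+1 = 3 carry 1
  0+c+1 = d
  b+0 = b
  6+d = 3 carry 1
  1+1+1 = 3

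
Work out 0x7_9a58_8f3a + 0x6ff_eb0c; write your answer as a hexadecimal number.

0x7a1587a46

Add column by column in base 16, right to left:
  a+c = 6 carry 1
  3+0+1 = 4
  f+b = a carry 1
  8+e+1 = 7 carry 1
  8+f+1 = 8 carry 1
  5+f+1 = 5 carry 1
  a+6+1 = 1 carry 1
  9+0+1 = a
  7+0 = 7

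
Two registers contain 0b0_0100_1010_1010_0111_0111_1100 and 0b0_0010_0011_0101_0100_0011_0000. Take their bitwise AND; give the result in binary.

AND bit by bit (1 only where both bits are 1):
  0010010101010011101111100
& 0001000110101010000110000
= 0000000100000010000110000

0b0000000100000010000110000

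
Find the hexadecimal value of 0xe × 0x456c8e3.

0x3cbefc6a

Multiply each base-16 digit by 14, carrying:
  3×14 = 42 → write a carry 2
  e×14+2 = 198 → write 6 carry 12
  8×14+12 = 124 → write c carry 7
  c×14+7 = 175 → write f carry 10
  6×14+10 = 94 → write e carry 5
  5×14+5 = 75 → write b carry 4
  4×14+4 = 60 → write c carry 3
  remaining carry: 3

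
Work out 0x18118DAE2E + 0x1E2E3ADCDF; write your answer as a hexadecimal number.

Add column by column in base 16, right to left:
  E+F = D carry 1
  2+D+1 = 0 carry 1
  E+C+1 = B carry 1
  A+D+1 = 8 carry 1
  D+A+1 = 8 carry 1
  8+3+1 = C
  1+E = F
  1+2 = 3
  8+E = 6 carry 1
  1+1+1 = 3

0x363FC88B0D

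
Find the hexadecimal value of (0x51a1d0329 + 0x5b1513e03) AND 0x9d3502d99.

0x8c3400108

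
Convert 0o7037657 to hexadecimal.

Each octal digit is 3 bits: 7=111 0=000 3=011 7=111 6=110 5=101 7=111.
Group the bits into nibbles: 0001 1100 0011 1111 1010 1111 → 1c3faf.

0x1c3faf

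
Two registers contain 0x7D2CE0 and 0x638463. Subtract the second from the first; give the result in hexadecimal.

0x19A87D

Subtract column by column in base 16:
  0-3 → D (borrow)
  E-6-1 → 7
  C-4 → 8
  2-8 → A (borrow)
  D-3-1 → 9
  7-6 → 1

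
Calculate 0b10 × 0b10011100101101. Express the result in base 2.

Multiply each base-2 digit by 2, carrying:
  1×2 = 2 → write 0 carry 1
  0×2+1 = 1 → write 1
  1×2 = 2 → write 0 carry 1
  1×2+1 = 3 → write 1 carry 1
  0×2+1 = 1 → write 1
  1×2 = 2 → write 0 carry 1
  0×2+1 = 1 → write 1
  0×2 = 0 → write 0
  1×2 = 2 → write 0 carry 1
  1×2+1 = 3 → write 1 carry 1
  1×2+1 = 3 → write 1 carry 1
  0×2+1 = 1 → write 1
  0×2 = 0 → write 0
  1×2 = 2 → write 0 carry 1
  remaining carry: 1

0b100111001011010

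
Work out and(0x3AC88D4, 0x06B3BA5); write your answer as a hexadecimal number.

0x0280884

AND each hex digit independently (no carries):
  3&0=0, A&6=2, C&B=8, 8&3=0, 8&B=8, D&A=8, 4&5=4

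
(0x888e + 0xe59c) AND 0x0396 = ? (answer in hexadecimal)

0x202

Add column by column in base 16, right to left:
  e+c = a carry 1
  8+9+1 = 2 carry 1
  8+5+1 = e
  8+e = 6 carry 1
  final carry 1
Sum = 0x16e2a; now AND with 0x0396:
  1&0=0, 6&0=0, e&3=2, 2&9=0, a&6=2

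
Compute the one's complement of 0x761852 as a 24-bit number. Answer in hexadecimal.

0x89e7ad

Each hex digit d becomes f−d:
  7→8, 6→9, 1→e, 8→7, 5→a, 2→d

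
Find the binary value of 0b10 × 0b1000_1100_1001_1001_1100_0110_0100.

Multiply each base-2 digit by 2, carrying:
  0×2 = 0 → write 0
  0×2 = 0 → write 0
  1×2 = 2 → write 0 carry 1
  0×2+1 = 1 → write 1
  0×2 = 0 → write 0
  1×2 = 2 → write 0 carry 1
  1×2+1 = 3 → write 1 carry 1
  0×2+1 = 1 → write 1
  0×2 = 0 → write 0
  0×2 = 0 → write 0
  1×2 = 2 → write 0 carry 1
  1×2+1 = 3 → write 1 carry 1
  1×2+1 = 3 → write 1 carry 1
  0×2+1 = 1 → write 1
  0×2 = 0 → write 0
  1×2 = 2 → write 0 carry 1
  1×2+1 = 3 → write 1 carry 1
  0×2+1 = 1 → write 1
  0×2 = 0 → write 0
  1×2 = 2 → write 0 carry 1
  0×2+1 = 1 → write 1
  0×2 = 0 → write 0
  1×2 = 2 → write 0 carry 1
  1×2+1 = 3 → write 1 carry 1
  0×2+1 = 1 → write 1
  0×2 = 0 → write 0
  0×2 = 0 → write 0
  1×2 = 2 → write 0 carry 1
  remaining carry: 1

0b10001100100110011100011001000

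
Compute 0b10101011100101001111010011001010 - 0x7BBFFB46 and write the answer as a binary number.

0b101111110101001111100110000100

0x7BBFFB46 = 0b1111011101111111111101101000110 in binary.
Subtract column by column in base 2:
  0-0 → 0
  1-1 → 0
  0-1 → 1 (borrow)
  1-0-1 → 0
  0-0 → 0
  0-0 → 0
  1-1 → 0
  1-0 → 1
  0-1 → 1 (borrow)
  0-1-1 → 0 (borrow)
  1-0-1 → 0
  0-1 → 1 (borrow)
  1-1-1 → 1 (borrow)
  1-1-1 → 1 (borrow)
  1-1-1 → 1 (borrow)
  1-1-1 → 1 (borrow)
  0-1-1 → 0 (borrow)
  0-1-1 → 0 (borrow)
  1-1-1 → 1 (borrow)
  0-1-1 → 0 (borrow)
  1-1-1 → 1 (borrow)
  0-1-1 → 0 (borrow)
  0-0-1 → 1 (borrow)
  1-1-1 → 1 (borrow)
  1-1-1 → 1 (borrow)
  1-1-1 → 1 (borrow)
  0-0-1 → 1 (borrow)
  1-1-1 → 1 (borrow)
  0-1-1 → 0 (borrow)
  1-1-1 → 1 (borrow)
  0-1-1 → 0 (borrow)
  1-0-1 → 0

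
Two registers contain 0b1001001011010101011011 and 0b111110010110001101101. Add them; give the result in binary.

Add column by column in base 2, right to left:
  1+1 = 0 carry 1
  1+0+1 = 0 carry 1
  0+1+1 = 0 carry 1
  1+1+1 = 1 carry 1
  1+0+1 = 0 carry 1
  0+1+1 = 0 carry 1
  1+1+1 = 1 carry 1
  0+0+1 = 1
  1+0 = 1
  0+0 = 0
  1+1 = 0 carry 1
  0+1+1 = 0 carry 1
  1+0+1 = 0 carry 1
  1+1+1 = 1 carry 1
  0+0+1 = 1
  1+0 = 1
  0+1 = 1
  0+1 = 1
  1+1 = 0 carry 1
  0+1+1 = 0 carry 1
  0+1+1 = 0 carry 1
  1+0+1 = 0 carry 1
  final carry 1

0b10000111110000111001000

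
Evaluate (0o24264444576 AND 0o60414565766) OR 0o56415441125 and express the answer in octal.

0o24264444576 AND 0o60414565766 = 0o20004444566.
Then OR with 0o56415441125.

0o76415445567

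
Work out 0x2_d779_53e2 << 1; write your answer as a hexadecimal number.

1 bits is not a whole number of base-16 digits; in binary: 1011010111011110010101001111100010 << 1 = 10110101110111100101010011111000100.

0x5aef2a7c4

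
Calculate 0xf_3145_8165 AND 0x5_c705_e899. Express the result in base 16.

AND each hex digit independently (no carries):
  f&5=5, 3&c=0, 1&7=1, 4&0=0, 5&5=5, 8&e=8, 1&8=0, 6&9=0, 5&9=1

0x501058001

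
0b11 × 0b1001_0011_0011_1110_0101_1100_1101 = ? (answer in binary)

0b11011100110111011000101100111

Multiply each base-2 digit by 3, carrying:
  1×3 = 3 → write 1 carry 1
  0×3+1 = 1 → write 1
  1×3 = 3 → write 1 carry 1
  1×3+1 = 4 → write 0 carry 2
  0×3+2 = 2 → write 0 carry 1
  0×3+1 = 1 → write 1
  1×3 = 3 → write 1 carry 1
  1×3+1 = 4 → write 0 carry 2
  1×3+2 = 5 → write 1 carry 2
  0×3+2 = 2 → write 0 carry 1
  1×3+1 = 4 → write 0 carry 2
  0×3+2 = 2 → write 0 carry 1
  0×3+1 = 1 → write 1
  1×3 = 3 → write 1 carry 1
  1×3+1 = 4 → write 0 carry 2
  1×3+2 = 5 → write 1 carry 2
  1×3+2 = 5 → write 1 carry 2
  1×3+2 = 5 → write 1 carry 2
  0×3+2 = 2 → write 0 carry 1
  0×3+1 = 1 → write 1
  1×3 = 3 → write 1 carry 1
  1×3+1 = 4 → write 0 carry 2
  0×3+2 = 2 → write 0 carry 1
  0×3+1 = 1 → write 1
  1×3 = 3 → write 1 carry 1
  0×3+1 = 1 → write 1
  0×3 = 0 → write 0
  1×3 = 3 → write 1 carry 1
  remaining carry: 1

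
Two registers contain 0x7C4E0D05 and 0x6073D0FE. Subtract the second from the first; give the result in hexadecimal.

0x1BDA3C07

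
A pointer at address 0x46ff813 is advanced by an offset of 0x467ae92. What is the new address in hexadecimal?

0x8d7a6a5

Add column by column in base 16, right to left:
  3+2 = 5
  1+9 = a
  8+e = 6 carry 1
  f+a+1 = a carry 1
  f+7+1 = 7 carry 1
  6+6+1 = d
  4+4 = 8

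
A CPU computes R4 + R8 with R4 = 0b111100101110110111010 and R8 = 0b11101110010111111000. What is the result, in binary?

0b1011010100001110110010

Add column by column in base 2, right to left:
  0+0 = 0
  1+0 = 1
  0+0 = 0
  1+1 = 0 carry 1
  1+1+1 = 1 carry 1
  1+1+1 = 1 carry 1
  0+1+1 = 0 carry 1
  1+1+1 = 1 carry 1
  1+1+1 = 1 carry 1
  0+0+1 = 1
  1+1 = 0 carry 1
  1+0+1 = 0 carry 1
  1+0+1 = 0 carry 1
  0+1+1 = 0 carry 1
  1+1+1 = 1 carry 1
  0+1+1 = 0 carry 1
  0+0+1 = 1
  1+1 = 0 carry 1
  1+1+1 = 1 carry 1
  1+1+1 = 1 carry 1
  1+0+1 = 0 carry 1
  final carry 1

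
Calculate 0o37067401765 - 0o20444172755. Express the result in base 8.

0o16423207010

Subtract column by column in base 8:
  5-5 → 0
  6-5 → 1
  7-7 → 0
  1-2 → 7 (borrow)
  0-7-1 → 0 (borrow)
  4-1-1 → 2
  7-4 → 3
  6-4 → 2
  0-4 → 4 (borrow)
  7-0-1 → 6
  3-2 → 1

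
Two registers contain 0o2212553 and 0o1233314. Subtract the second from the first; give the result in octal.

Subtract column by column in base 8:
  3-4 → 7 (borrow)
  5-1-1 → 3
  5-3 → 2
  2-3 → 7 (borrow)
  1-3-1 → 5 (borrow)
  2-2-1 → 7 (borrow)
  2-1-1 → 0

0o757237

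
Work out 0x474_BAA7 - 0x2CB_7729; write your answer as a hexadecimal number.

0x1A9437E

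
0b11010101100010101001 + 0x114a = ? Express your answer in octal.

0b11010101100010101001 = 0o3254251 in octal.
0x114a = 0o10512 in octal.
Add column by column in base 8, right to left:
  1+2 = 3
  5+1 = 6
  2+5 = 7
  4+0 = 4
  5+1 = 6
  2+0 = 2
  3+0 = 3

0o3264763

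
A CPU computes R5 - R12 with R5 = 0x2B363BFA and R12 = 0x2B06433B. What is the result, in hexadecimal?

Subtract column by column in base 16:
  A-B → F (borrow)
  F-3-1 → B
  B-3 → 8
  3-4 → F (borrow)
  6-6-1 → F (borrow)
  3-0-1 → 2
  B-B → 0
  2-2 → 0

0x2FF8BF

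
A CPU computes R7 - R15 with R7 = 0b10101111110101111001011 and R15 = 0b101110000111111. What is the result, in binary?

Subtract column by column in base 2:
  1-1 → 0
  1-1 → 0
  0-1 → 1 (borrow)
  1-1-1 → 1 (borrow)
  0-1-1 → 0 (borrow)
  0-1-1 → 0 (borrow)
  1-0-1 → 0
  1-0 → 1
  1-0 → 1
  1-0 → 1
  0-1 → 1 (borrow)
  1-1-1 → 1 (borrow)
  0-1-1 → 0 (borrow)
  1-0-1 → 0
  1-1 → 0
  1-0 → 1
  1-0 → 1
  1-0 → 1
  1-0 → 1
  0-0 → 0
  1-0 → 1
  0-0 → 0
  1-0 → 1

0b10101111000111110001100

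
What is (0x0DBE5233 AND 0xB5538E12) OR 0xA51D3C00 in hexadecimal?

0xA51F3E12

0x0DBE5233 AND 0xB5538E12 = 0x05120212.
Then OR with 0xA51D3C00.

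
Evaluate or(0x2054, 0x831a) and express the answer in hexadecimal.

OR each hex digit independently (no carries):
  2|8=a, 0|3=3, 5|1=5, 4|a=e

0xa35e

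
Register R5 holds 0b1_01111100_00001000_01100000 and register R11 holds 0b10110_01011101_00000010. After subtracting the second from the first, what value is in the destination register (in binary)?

0b1011001011010101101011110

Subtract column by column in base 2:
  0-0 → 0
  0-1 → 1 (borrow)
  0-0-1 → 1 (borrow)
  0-0-1 → 1 (borrow)
  0-0-1 → 1 (borrow)
  1-0-1 → 0
  1-0 → 1
  0-0 → 0
  0-1 → 1 (borrow)
  0-0-1 → 1 (borrow)
  0-1-1 → 0 (borrow)
  1-1-1 → 1 (borrow)
  0-1-1 → 0 (borrow)
  0-0-1 → 1 (borrow)
  0-1-1 → 0 (borrow)
  0-0-1 → 1 (borrow)
  0-0-1 → 1 (borrow)
  0-1-1 → 0 (borrow)
  1-1-1 → 1 (borrow)
  1-0-1 → 0
  1-1 → 0
  1-0 → 1
  1-0 → 1
  0-0 → 0
  1-0 → 1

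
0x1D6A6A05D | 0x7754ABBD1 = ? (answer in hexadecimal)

0x7F7EEBBDD

OR each hex digit independently (no carries):
  1|7=7, D|7=F, 6|5=7, A|4=E, 6|A=E, A|B=B, 0|B=B, 5|D=D, D|1=D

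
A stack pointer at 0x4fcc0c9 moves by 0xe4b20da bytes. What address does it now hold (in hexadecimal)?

0x1347e1a3

Add column by column in base 16, right to left:
  9+a = 3 carry 1
  c+d+1 = a carry 1
  0+0+1 = 1
  c+2 = e
  c+b = 7 carry 1
  f+4+1 = 4 carry 1
  4+e+1 = 3 carry 1
  final carry 1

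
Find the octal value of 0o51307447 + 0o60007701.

Add column by column in base 8, right to left:
  7+1 = 0 carry 1
  4+0+1 = 5
  4+7 = 3 carry 1
  7+7+1 = 7 carry 1
  0+0+1 = 1
  3+0 = 3
  1+0 = 1
  5+6 = 3 carry 1
  final carry 1

0o131317350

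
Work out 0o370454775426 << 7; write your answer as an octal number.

7 bits is not a whole number of base-8 digits; in binary: 11111000100101100111111101100010110 << 7 = 111110001001011001111111011000101100000000.

0o76113177305400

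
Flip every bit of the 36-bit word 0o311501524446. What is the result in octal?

0o466276253331

Each oct digit d becomes 7−d:
  3→4, 1→6, 1→6, 5→2, 0→7, 1→6, 5→2, 2→5, 4→3, 4→3, 4→3, 6→1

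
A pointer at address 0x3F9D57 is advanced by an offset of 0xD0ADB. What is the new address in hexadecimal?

Add column by column in base 16, right to left:
  7+B = 2 carry 1
  5+D+1 = 3 carry 1
  D+A+1 = 8 carry 1
  9+0+1 = A
  F+D = C carry 1
  3+0+1 = 4

0x4CA832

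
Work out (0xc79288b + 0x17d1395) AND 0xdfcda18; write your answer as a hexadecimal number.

0xdf41800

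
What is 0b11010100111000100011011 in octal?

0o32470433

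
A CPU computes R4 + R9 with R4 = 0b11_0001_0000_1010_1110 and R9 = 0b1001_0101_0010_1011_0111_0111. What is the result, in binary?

0b100110000011110000100101

Add column by column in base 2, right to left:
  0+1 = 1
  1+1 = 0 carry 1
  1+1+1 = 1 carry 1
  1+0+1 = 0 carry 1
  0+1+1 = 0 carry 1
  1+1+1 = 1 carry 1
  0+1+1 = 0 carry 1
  1+0+1 = 0 carry 1
  0+1+1 = 0 carry 1
  0+1+1 = 0 carry 1
  0+0+1 = 1
  0+1 = 1
  1+0 = 1
  0+1 = 1
  0+0 = 0
  0+0 = 0
  1+1 = 0 carry 1
  1+0+1 = 0 carry 1
  0+1+1 = 0 carry 1
  0+0+1 = 1
  0+1 = 1
  0+0 = 0
  0+0 = 0
  0+1 = 1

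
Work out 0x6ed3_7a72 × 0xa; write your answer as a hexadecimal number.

0x45442c874

Multiply each base-16 digit by 10, carrying:
  2×10 = 20 → write 4 carry 1
  7×10+1 = 71 → write 7 carry 4
  a×10+4 = 104 → write 8 carry 6
  7×10+6 = 76 → write c carry 4
  3×10+4 = 34 → write 2 carry 2
  d×10+2 = 132 → write 4 carry 8
  e×10+8 = 148 → write 4 carry 9
  6×10+9 = 69 → write 5 carry 4
  remaining carry: 4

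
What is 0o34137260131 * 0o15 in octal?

Multiply each base-8 digit by 13, carrying:
  1×13 = 13 → write 5 carry 1
  3×13+1 = 40 → write 0 carry 5
  1×13+5 = 18 → write 2 carry 2
  0×13+2 = 2 → write 2
  6×13 = 78 → write 6 carry 9
  2×13+9 = 35 → write 3 carry 4
  7×13+4 = 95 → write 7 carry 11
  3×13+11 = 50 → write 2 carry 6
  1×13+6 = 19 → write 3 carry 2
  4×13+2 = 54 → write 6 carry 6
  3×13+6 = 45 → write 5 carry 5
  remaining carry: 5

0o556327362205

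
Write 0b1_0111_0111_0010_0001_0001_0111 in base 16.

Group the bits into nibbles: 0001 0111 0111 0010 0001 0001 0111 → 1772117.

0x1772117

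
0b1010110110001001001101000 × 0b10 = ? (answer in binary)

0b10101101100010010011010000

Multiply each base-2 digit by 2, carrying:
  0×2 = 0 → write 0
  0×2 = 0 → write 0
  0×2 = 0 → write 0
  1×2 = 2 → write 0 carry 1
  0×2+1 = 1 → write 1
  1×2 = 2 → write 0 carry 1
  1×2+1 = 3 → write 1 carry 1
  0×2+1 = 1 → write 1
  0×2 = 0 → write 0
  1×2 = 2 → write 0 carry 1
  0×2+1 = 1 → write 1
  0×2 = 0 → write 0
  1×2 = 2 → write 0 carry 1
  0×2+1 = 1 → write 1
  0×2 = 0 → write 0
  0×2 = 0 → write 0
  1×2 = 2 → write 0 carry 1
  1×2+1 = 3 → write 1 carry 1
  0×2+1 = 1 → write 1
  1×2 = 2 → write 0 carry 1
  1×2+1 = 3 → write 1 carry 1
  0×2+1 = 1 → write 1
  1×2 = 2 → write 0 carry 1
  0×2+1 = 1 → write 1
  1×2 = 2 → write 0 carry 1
  remaining carry: 1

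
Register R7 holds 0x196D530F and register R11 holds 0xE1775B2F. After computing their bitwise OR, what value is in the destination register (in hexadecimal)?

0xF97F5B2F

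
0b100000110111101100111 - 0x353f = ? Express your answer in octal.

0o4035050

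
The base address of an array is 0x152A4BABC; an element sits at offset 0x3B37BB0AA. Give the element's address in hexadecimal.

0x506206B66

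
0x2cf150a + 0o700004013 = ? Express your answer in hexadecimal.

0o700004013 = 0x700080b in hexadecimal.
Add column by column in base 16, right to left:
  a+b = 5 carry 1
  0+0+1 = 1
  5+8 = d
  1+0 = 1
  f+0 = f
  c+0 = c
  2+7 = 9

0x9cf1d15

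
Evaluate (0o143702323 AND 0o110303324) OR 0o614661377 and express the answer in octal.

0o714763377

0o143702323 AND 0o110303324 = 0o100302320.
Then OR with 0o614661377.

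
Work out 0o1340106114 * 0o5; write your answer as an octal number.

0o7140536574

Multiply each base-8 digit by 5, carrying:
  4×5 = 20 → write 4 carry 2
  1×5+2 = 7 → write 7
  1×5 = 5 → write 5
  6×5 = 30 → write 6 carry 3
  0×5+3 = 3 → write 3
  1×5 = 5 → write 5
  0×5 = 0 → write 0
  4×5 = 20 → write 4 carry 2
  3×5+2 = 17 → write 1 carry 2
  1×5+2 = 7 → write 7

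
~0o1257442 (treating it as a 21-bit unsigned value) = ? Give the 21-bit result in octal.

Each oct digit d becomes 7−d:
  1→6, 2→5, 5→2, 7→0, 4→3, 4→3, 2→5

0o6520335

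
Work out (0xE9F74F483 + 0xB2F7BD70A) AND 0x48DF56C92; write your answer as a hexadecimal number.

Add column by column in base 16, right to left:
  3+A = D
  8+0 = 8
  4+7 = B
  F+D = C carry 1
  4+B+1 = 0 carry 1
  7+7+1 = F
  F+F = E carry 1
  9+2+1 = C
  E+B = 9 carry 1
  final carry 1
Sum = 0x19CEF0CB8D; now AND with 0x48DF56C92:
  1&0=0, 9&4=0, C&8=8, E&D=C, F&F=F, 0&5=0, C&6=4, B&C=8, 8&9=8, D&2=0

0x8CF04880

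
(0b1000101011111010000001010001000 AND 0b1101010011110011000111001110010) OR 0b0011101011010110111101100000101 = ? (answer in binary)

0b1011101011110110111101100000101

0b1000101011111010000001010001000 AND 0b1101010011110011000111001110010 = 0b1000000011110010000001000000000.
Then OR with 0b0011101011010110111101100000101.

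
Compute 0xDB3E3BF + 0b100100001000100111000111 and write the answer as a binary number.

0xDB3E3BF = 0b1101101100111110001110111111 in binary.
Add column by column in base 2, right to left:
  1+1 = 0 carry 1
  1+1+1 = 1 carry 1
  1+1+1 = 1 carry 1
  1+0+1 = 0 carry 1
  1+0+1 = 0 carry 1
  1+0+1 = 0 carry 1
  0+1+1 = 0 carry 1
  1+1+1 = 1 carry 1
  1+1+1 = 1 carry 1
  1+0+1 = 0 carry 1
  0+0+1 = 1
  0+1 = 1
  0+0 = 0
  1+0 = 1
  1+0 = 1
  1+1 = 0 carry 1
  1+0+1 = 0 carry 1
  1+0+1 = 0 carry 1
  0+0+1 = 1
  0+0 = 0
  1+1 = 0 carry 1
  1+0+1 = 0 carry 1
  0+0+1 = 1
  1+1 = 0 carry 1
  1+0+1 = 0 carry 1
  0+0+1 = 1
  1+0 = 1
  1+0 = 1

0b1110010001000110110110000110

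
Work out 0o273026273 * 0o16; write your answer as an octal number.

0o5072471072

Multiply each base-8 digit by 14, carrying:
  3×14 = 42 → write 2 carry 5
  7×14+5 = 103 → write 7 carry 12
  2×14+12 = 40 → write 0 carry 5
  6×14+5 = 89 → write 1 carry 11
  2×14+11 = 39 → write 7 carry 4
  0×14+4 = 4 → write 4
  3×14 = 42 → write 2 carry 5
  7×14+5 = 103 → write 7 carry 12
  2×14+12 = 40 → write 0 carry 5
  remaining carry: 5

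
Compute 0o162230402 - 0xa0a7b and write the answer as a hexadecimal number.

0x1bf2687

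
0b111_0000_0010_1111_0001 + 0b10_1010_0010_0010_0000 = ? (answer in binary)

Add column by column in base 2, right to left:
  1+0 = 1
  0+0 = 0
  0+0 = 0
  0+0 = 0
  1+0 = 1
  1+1 = 0 carry 1
  1+0+1 = 0 carry 1
  1+0+1 = 0 carry 1
  0+0+1 = 1
  1+1 = 0 carry 1
  0+0+1 = 1
  0+0 = 0
  0+0 = 0
  0+1 = 1
  0+0 = 0
  0+1 = 1
  1+0 = 1
  1+1 = 0 carry 1
  1+0+1 = 0 carry 1
  final carry 1

0b10011010010100010001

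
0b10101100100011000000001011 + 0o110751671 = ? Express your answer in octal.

0o365401704

0b10101100100011000000001011 = 0o254430013 in octal.
Add column by column in base 8, right to left:
  3+1 = 4
  1+7 = 0 carry 1
  0+6+1 = 7
  0+1 = 1
  3+5 = 0 carry 1
  4+7+1 = 4 carry 1
  4+0+1 = 5
  5+1 = 6
  2+1 = 3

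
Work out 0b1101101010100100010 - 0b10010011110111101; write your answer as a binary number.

0b1011010110101100101

Subtract column by column in base 2:
  0-1 → 1 (borrow)
  1-0-1 → 0
  0-1 → 1 (borrow)
  0-1-1 → 0 (borrow)
  0-1-1 → 0 (borrow)
  1-1-1 → 1 (borrow)
  0-0-1 → 1 (borrow)
  0-1-1 → 0 (borrow)
  1-1-1 → 1 (borrow)
  0-1-1 → 0 (borrow)
  1-1-1 → 1 (borrow)
  0-0-1 → 1 (borrow)
  1-0-1 → 0
  0-1 → 1 (borrow)
  1-0-1 → 0
  1-0 → 1
  0-1 → 1 (borrow)
  1-0-1 → 0
  1-0 → 1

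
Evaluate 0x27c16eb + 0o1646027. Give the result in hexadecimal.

0x2836302

0o1646027 = 0x74c17 in hexadecimal.
Add column by column in base 16, right to left:
  b+7 = 2 carry 1
  e+1+1 = 0 carry 1
  6+c+1 = 3 carry 1
  1+4+1 = 6
  c+7 = 3 carry 1
  7+0+1 = 8
  2+0 = 2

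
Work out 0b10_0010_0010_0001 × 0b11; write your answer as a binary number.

Multiply each base-2 digit by 3, carrying:
  1×3 = 3 → write 1 carry 1
  0×3+1 = 1 → write 1
  0×3 = 0 → write 0
  0×3 = 0 → write 0
  0×3 = 0 → write 0
  1×3 = 3 → write 1 carry 1
  0×3+1 = 1 → write 1
  0×3 = 0 → write 0
  0×3 = 0 → write 0
  1×3 = 3 → write 1 carry 1
  0×3+1 = 1 → write 1
  0×3 = 0 → write 0
  0×3 = 0 → write 0
  1×3 = 3 → write 1 carry 1
  remaining carry: 1

0b110011001100011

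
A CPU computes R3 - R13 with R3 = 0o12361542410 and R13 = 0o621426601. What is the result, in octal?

Subtract column by column in base 8:
  0-1 → 7 (borrow)
  1-0-1 → 0
  4-6 → 6 (borrow)
  2-6-1 → 3 (borrow)
  4-2-1 → 1
  5-4 → 1
  1-1 → 0
  6-2 → 4
  3-6 → 5 (borrow)
  2-0-1 → 1
  1-0 → 1

0o11540113607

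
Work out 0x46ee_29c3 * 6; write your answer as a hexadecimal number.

0x1a994fa92

Multiply each base-16 digit by 6, carrying:
  3×6 = 18 → write 2 carry 1
  c×6+1 = 73 → write 9 carry 4
  9×6+4 = 58 → write a carry 3
  2×6+3 = 15 → write f
  e×6 = 84 → write 4 carry 5
  e×6+5 = 89 → write 9 carry 5
  6×6+5 = 41 → write 9 carry 2
  4×6+2 = 26 → write a carry 1
  remaining carry: 1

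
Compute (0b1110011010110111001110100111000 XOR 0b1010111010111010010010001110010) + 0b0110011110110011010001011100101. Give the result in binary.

0b1010111111000000101110000101111

First 0b1110011010110111001110100111000 XOR 0b1010111010111010010010001110010 = 0b0100100000001101011100101001010.
Add column by column in base 2, right to left:
  0+1 = 1
  1+0 = 1
  0+1 = 1
  1+0 = 1
  0+0 = 0
  0+1 = 1
  1+1 = 0 carry 1
  0+1+1 = 0 carry 1
  1+0+1 = 0 carry 1
  0+1+1 = 0 carry 1
  0+0+1 = 1
  1+0 = 1
  1+0 = 1
  1+1 = 0 carry 1
  0+0+1 = 1
  1+1 = 0 carry 1
  0+1+1 = 0 carry 1
  1+0+1 = 0 carry 1
  1+0+1 = 0 carry 1
  0+1+1 = 0 carry 1
  0+1+1 = 0 carry 1
  0+0+1 = 1
  0+1 = 1
  0+1 = 1
  0+1 = 1
  0+1 = 1
  1+0 = 1
  0+0 = 0
  0+1 = 1
  1+1 = 0 carry 1
  final carry 1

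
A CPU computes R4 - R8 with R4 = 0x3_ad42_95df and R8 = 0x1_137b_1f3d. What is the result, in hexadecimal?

Subtract column by column in base 16:
  f-d → 2
  d-3 → a
  5-f → 6 (borrow)
  9-1-1 → 7
  2-b → 7 (borrow)
  4-7-1 → c (borrow)
  d-3-1 → 9
  a-1 → 9
  3-1 → 2

0x299c776a2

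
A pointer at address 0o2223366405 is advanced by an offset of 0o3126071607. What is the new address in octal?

Add column by column in base 8, right to left:
  5+7 = 4 carry 1
  0+0+1 = 1
  4+6 = 2 carry 1
  6+1+1 = 0 carry 1
  6+7+1 = 6 carry 1
  3+0+1 = 4
  3+6 = 1 carry 1
  2+2+1 = 5
  2+1 = 3
  2+3 = 5

0o5351460214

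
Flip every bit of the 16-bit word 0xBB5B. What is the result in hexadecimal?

Each hex digit d becomes F−d:
  B→4, B→4, 5→A, B→4

0x44A4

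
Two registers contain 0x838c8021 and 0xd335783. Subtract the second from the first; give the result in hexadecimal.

0x7659289e

Subtract column by column in base 16:
  1-3 → e (borrow)
  2-8-1 → 9 (borrow)
  0-7-1 → 8 (borrow)
  8-5-1 → 2
  c-3 → 9
  8-3 → 5
  3-d → 6 (borrow)
  8-0-1 → 7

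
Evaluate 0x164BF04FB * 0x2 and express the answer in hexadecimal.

0x2C97E09F6

Multiply each base-16 digit by 2, carrying:
  B×2 = 22 → write 6 carry 1
  F×2+1 = 31 → write F carry 1
  4×2+1 = 9 → write 9
  0×2 = 0 → write 0
  F×2 = 30 → write E carry 1
  B×2+1 = 23 → write 7 carry 1
  4×2+1 = 9 → write 9
  6×2 = 12 → write C
  1×2 = 2 → write 2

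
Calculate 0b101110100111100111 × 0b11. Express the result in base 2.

0b10001011110110110101

Multiply each base-2 digit by 3, carrying:
  1×3 = 3 → write 1 carry 1
  1×3+1 = 4 → write 0 carry 2
  1×3+2 = 5 → write 1 carry 2
  0×3+2 = 2 → write 0 carry 1
  0×3+1 = 1 → write 1
  1×3 = 3 → write 1 carry 1
  1×3+1 = 4 → write 0 carry 2
  1×3+2 = 5 → write 1 carry 2
  1×3+2 = 5 → write 1 carry 2
  0×3+2 = 2 → write 0 carry 1
  0×3+1 = 1 → write 1
  1×3 = 3 → write 1 carry 1
  0×3+1 = 1 → write 1
  1×3 = 3 → write 1 carry 1
  1×3+1 = 4 → write 0 carry 2
  1×3+2 = 5 → write 1 carry 2
  0×3+2 = 2 → write 0 carry 1
  1×3+1 = 4 → write 0 carry 2
  remaining carry: 10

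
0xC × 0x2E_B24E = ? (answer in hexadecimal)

0x2305BA8

Multiply each base-16 digit by 12, carrying:
  E×12 = 168 → write 8 carry 10
  4×12+10 = 58 → write A carry 3
  2×12+3 = 27 → write B carry 1
  B×12+1 = 133 → write 5 carry 8
  E×12+8 = 176 → write 0 carry 11
  2×12+11 = 35 → write 3 carry 2
  remaining carry: 2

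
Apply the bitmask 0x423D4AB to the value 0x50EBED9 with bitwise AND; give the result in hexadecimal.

0x4029489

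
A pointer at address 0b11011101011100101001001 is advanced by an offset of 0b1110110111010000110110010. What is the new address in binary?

Add column by column in base 2, right to left:
  1+0 = 1
  0+1 = 1
  0+0 = 0
  1+0 = 1
  0+1 = 1
  0+1 = 1
  1+0 = 1
  0+1 = 1
  1+1 = 0 carry 1
  0+0+1 = 1
  0+0 = 0
  1+0 = 1
  1+0 = 1
  1+1 = 0 carry 1
  0+0+1 = 1
  1+1 = 0 carry 1
  0+1+1 = 0 carry 1
  1+1+1 = 1 carry 1
  1+0+1 = 0 carry 1
  1+1+1 = 1 carry 1
  0+1+1 = 0 carry 1
  1+0+1 = 0 carry 1
  1+1+1 = 1 carry 1
  0+1+1 = 0 carry 1
  0+1+1 = 0 carry 1
  final carry 1

0b10010010100101101011111011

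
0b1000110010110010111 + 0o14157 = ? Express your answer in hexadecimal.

0x47e06

0b1000110010110010111 = 0x46597 in hexadecimal.
0o14157 = 0x186f in hexadecimal.
Add column by column in base 16, right to left:
  7+f = 6 carry 1
  9+6+1 = 0 carry 1
  5+8+1 = e
  6+1 = 7
  4+0 = 4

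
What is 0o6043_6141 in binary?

0b110000100011110001100001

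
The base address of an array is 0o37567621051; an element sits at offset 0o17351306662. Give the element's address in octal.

0o57141127733

Add column by column in base 8, right to left:
  1+2 = 3
  5+6 = 3 carry 1
  0+6+1 = 7
  1+6 = 7
  2+0 = 2
  6+3 = 1 carry 1
  7+1+1 = 1 carry 1
  6+5+1 = 4 carry 1
  5+3+1 = 1 carry 1
  7+7+1 = 7 carry 1
  3+1+1 = 5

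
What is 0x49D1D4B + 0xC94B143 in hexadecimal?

Add column by column in base 16, right to left:
  B+3 = E
  4+4 = 8
  D+1 = E
  1+B = C
  D+4 = 1 carry 1
  9+9+1 = 3 carry 1
  4+C+1 = 1 carry 1
  final carry 1

0x1131CE8E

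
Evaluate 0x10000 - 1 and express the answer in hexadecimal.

0xFFFF

The trailing 4 digits are 0, so subtracting 1 borrows through: they become F and the next digit up decrements.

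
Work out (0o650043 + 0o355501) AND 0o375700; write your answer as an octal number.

0o225500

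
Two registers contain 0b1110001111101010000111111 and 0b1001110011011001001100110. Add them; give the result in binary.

Add column by column in base 2, right to left:
  1+0 = 1
  1+1 = 0 carry 1
  1+1+1 = 1 carry 1
  1+0+1 = 0 carry 1
  1+0+1 = 0 carry 1
  1+1+1 = 1 carry 1
  0+1+1 = 0 carry 1
  0+0+1 = 1
  0+0 = 0
  0+1 = 1
  1+0 = 1
  0+0 = 0
  1+1 = 0 carry 1
  0+1+1 = 0 carry 1
  1+0+1 = 0 carry 1
  1+1+1 = 1 carry 1
  1+1+1 = 1 carry 1
  1+0+1 = 0 carry 1
  1+0+1 = 0 carry 1
  0+1+1 = 0 carry 1
  0+1+1 = 0 carry 1
  0+1+1 = 0 carry 1
  1+0+1 = 0 carry 1
  1+0+1 = 0 carry 1
  1+1+1 = 1 carry 1
  final carry 1

0b11000000011000011010100101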